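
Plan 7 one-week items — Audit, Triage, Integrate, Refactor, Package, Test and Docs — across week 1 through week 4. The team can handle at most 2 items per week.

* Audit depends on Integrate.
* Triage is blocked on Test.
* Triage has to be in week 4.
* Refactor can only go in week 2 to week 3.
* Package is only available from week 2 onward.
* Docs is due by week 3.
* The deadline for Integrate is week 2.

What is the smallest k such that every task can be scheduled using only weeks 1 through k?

The precedence chain requires at least 2 distinct weeks.
With at most 2 per week and 7 tasks, at least 4 weeks are needed.
Triage can't be placed before week 4, so the schedule must run through at least week 4.
4 works (last occupied week: week 4): for example Audit -> week 3; Test -> week 3; Refactor -> week 2; Integrate -> week 1; Package -> week 2; Docs -> week 1; Triage -> week 4.

4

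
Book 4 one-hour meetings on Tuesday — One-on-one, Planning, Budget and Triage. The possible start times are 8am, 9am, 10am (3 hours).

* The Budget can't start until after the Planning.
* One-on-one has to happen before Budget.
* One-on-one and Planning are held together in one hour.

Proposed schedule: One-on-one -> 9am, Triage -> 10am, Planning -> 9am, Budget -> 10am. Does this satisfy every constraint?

The Budget can't start until after the Planning — holds.
One-on-one has to happen before Budget — holds.
One-on-one and Planning are held together in one hour — holds.

Valid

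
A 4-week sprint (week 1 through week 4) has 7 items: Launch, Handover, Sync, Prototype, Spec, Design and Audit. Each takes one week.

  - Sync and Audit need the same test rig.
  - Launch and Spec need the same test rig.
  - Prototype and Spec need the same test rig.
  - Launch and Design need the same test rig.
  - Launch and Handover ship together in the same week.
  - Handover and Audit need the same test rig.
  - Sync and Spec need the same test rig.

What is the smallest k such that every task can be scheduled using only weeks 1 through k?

2

Could 1 week be enough, i.e. nothing placed later than week 1? No: Design can't share with Launch (week 1) → nothing is left.
So 1 week is not enough.
2 works (last occupied week: week 2): for example Launch -> week 1, Handover -> week 1, Spec -> week 2, Design -> week 2, Prototype -> week 1, Audit -> week 2, Sync -> week 1.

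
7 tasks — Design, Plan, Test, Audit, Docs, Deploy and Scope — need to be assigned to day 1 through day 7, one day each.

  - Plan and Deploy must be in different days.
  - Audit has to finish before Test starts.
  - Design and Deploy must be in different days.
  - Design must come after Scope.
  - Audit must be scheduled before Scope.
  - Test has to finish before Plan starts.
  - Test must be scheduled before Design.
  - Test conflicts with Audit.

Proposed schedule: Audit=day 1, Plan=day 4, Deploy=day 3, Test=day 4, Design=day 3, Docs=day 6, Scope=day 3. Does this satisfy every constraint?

Invalid. Test must be scheduled before Design.

Plan and Deploy must be in different days — holds.
Audit must be scheduled before Scope — holds.
Test conflicts with Audit — holds.
Audit has to finish before Test starts — holds.
Test has to finish before Plan starts — violated.
Test must be scheduled before Design — violated.
Design and Deploy must be in different days — violated.
Design must come after Scope — violated.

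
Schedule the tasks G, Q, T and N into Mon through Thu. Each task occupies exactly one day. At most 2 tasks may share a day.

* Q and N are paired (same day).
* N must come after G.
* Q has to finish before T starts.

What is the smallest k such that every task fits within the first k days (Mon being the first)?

3

The precedence chain requires at least 3 distinct days.
With at most 2 per day and 4 tasks, at least 2 days are needed.
3 works (last occupied day: Wed): for example N=Tue, G=Mon, T=Wed, Q=Tue.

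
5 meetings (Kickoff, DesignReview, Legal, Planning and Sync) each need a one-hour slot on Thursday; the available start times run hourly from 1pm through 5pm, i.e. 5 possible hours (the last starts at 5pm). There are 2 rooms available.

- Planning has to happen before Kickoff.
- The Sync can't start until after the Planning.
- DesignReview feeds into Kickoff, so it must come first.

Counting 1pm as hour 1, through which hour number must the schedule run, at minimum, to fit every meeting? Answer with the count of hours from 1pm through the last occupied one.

The precedence chain requires at least 2 distinct hours.
With at most 2 per hour and 5 meetings, at least 3 hours are needed.
3 works (last occupied hour: 3pm): for example Kickoff -> 2pm, Sync -> 2pm, DesignReview -> 1pm, Planning -> 1pm, Legal -> 3pm.

3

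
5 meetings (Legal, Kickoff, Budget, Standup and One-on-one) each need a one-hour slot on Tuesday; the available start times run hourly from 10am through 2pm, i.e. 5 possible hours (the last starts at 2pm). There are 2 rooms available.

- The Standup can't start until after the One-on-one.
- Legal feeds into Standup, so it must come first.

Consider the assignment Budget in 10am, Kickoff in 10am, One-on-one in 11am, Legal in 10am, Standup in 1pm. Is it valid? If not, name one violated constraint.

No. There are 2 rooms available is not satisfied.

The Standup can't start until after the One-on-one — holds.
Legal feeds into Standup, so it must come first — holds.
There are 2 rooms available — violated.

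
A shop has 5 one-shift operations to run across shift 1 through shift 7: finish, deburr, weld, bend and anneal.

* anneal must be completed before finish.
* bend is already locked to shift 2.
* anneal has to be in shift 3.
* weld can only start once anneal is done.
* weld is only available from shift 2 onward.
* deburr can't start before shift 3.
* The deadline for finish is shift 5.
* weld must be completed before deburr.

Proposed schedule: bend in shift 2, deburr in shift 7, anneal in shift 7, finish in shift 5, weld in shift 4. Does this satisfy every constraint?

No. anneal has to be in shift 3 is not satisfied.

deburr can't start before shift 3 — holds.
weld is only available from shift 2 onward — holds.
bend is already locked to shift 2 — holds.
anneal must be completed before finish — violated.
The deadline for finish is shift 5 — holds.
weld can only start once anneal is done — violated.
anneal has to be in shift 3 — violated.
weld must be completed before deburr — holds.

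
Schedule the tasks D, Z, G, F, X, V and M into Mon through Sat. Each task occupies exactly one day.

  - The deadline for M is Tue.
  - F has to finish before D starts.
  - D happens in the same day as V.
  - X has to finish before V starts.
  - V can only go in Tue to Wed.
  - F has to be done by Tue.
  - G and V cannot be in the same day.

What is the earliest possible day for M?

Mon

M's own window allows nothing later than Tue.
M at Mon is achievable: D=Tue, F=Mon, Z=Mon, X=Mon, M=Mon, G=Mon, V=Tue.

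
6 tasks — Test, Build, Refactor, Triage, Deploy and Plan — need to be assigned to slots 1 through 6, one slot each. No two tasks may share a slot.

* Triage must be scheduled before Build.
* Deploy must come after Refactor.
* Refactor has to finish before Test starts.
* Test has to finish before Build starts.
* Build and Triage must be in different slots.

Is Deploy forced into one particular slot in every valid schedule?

No

Deploy can be 2 (e.g. Deploy -> 2, Plan -> 6, Triage -> 4, Build -> 5, Test -> 3, Refactor -> 1) or 3 (e.g. Test -> 2; Refactor -> 1; Triage -> 4; Plan -> 6; Deploy -> 3; Build -> 5).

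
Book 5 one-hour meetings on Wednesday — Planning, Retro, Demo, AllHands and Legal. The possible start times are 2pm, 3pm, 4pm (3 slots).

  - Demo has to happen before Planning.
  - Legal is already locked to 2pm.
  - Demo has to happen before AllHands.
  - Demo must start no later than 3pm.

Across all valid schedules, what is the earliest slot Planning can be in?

Precedence pushes Planning to at least 3pm.
Planning at 3pm is achievable: Planning=3pm; AllHands=3pm; Retro=2pm; Demo=2pm; Legal=2pm.

3pm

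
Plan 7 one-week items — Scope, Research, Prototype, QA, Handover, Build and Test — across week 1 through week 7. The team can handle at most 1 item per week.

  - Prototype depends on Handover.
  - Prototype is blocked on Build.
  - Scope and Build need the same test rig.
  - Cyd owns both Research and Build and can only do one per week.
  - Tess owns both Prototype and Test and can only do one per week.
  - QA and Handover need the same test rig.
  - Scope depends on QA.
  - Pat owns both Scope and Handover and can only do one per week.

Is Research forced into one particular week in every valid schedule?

No

Research can be week 1 (e.g. Handover=week 2, Prototype=week 4, Research=week 1, Build=week 3, Test=week 7, Scope=week 6, QA=week 5) or week 2 (e.g. Test -> week 7; Handover -> week 1; Scope -> week 6; Build -> week 3; Research -> week 2; Prototype -> week 4; QA -> week 5).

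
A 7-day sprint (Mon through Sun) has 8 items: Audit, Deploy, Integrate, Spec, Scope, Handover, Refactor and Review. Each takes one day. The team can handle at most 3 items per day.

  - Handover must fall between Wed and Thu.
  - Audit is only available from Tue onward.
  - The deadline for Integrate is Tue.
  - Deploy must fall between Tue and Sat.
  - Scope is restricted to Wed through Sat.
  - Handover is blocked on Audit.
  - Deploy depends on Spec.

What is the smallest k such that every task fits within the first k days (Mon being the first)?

The precedence chain requires at least 2 distinct days.
With at most 3 per day and 8 tasks, at least 3 days are needed.
Scope can't be placed before Wed — that is day 3 counting from Mon — so the schedule must run through at least 3 days.
3 works (last occupied day: Wed): for example Review -> Tue; Scope -> Wed; Refactor -> Mon; Handover -> Wed; Deploy -> Tue; Integrate -> Mon; Spec -> Mon; Audit -> Tue.

3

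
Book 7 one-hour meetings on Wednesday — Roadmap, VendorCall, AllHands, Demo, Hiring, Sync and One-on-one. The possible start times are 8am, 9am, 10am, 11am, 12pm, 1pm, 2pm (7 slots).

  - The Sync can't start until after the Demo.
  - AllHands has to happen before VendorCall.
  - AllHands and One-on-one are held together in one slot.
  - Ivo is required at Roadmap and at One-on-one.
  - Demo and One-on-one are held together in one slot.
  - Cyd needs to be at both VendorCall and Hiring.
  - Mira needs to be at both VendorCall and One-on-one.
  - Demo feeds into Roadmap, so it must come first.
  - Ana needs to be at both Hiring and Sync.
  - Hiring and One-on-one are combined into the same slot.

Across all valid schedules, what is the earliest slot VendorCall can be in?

9am

Precedence pushes VendorCall to at least 9am.
VendorCall at 9am is achievable: Demo=8am; AllHands=8am; VendorCall=9am; Hiring=8am; One-on-one=8am; Roadmap=9am; Sync=9am.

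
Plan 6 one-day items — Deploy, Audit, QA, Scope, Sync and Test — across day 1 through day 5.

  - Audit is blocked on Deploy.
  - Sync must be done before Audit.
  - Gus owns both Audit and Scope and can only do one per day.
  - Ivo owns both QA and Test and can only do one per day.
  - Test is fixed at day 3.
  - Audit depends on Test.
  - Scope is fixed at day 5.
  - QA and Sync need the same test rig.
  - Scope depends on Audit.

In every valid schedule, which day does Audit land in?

day 4

Test is fixed at day 3 and must come before Audit, so Audit is at least day 4.
Scope is fixed at day 5 and must come after Audit, so Audit is at most day 4.
So Audit must be day 4.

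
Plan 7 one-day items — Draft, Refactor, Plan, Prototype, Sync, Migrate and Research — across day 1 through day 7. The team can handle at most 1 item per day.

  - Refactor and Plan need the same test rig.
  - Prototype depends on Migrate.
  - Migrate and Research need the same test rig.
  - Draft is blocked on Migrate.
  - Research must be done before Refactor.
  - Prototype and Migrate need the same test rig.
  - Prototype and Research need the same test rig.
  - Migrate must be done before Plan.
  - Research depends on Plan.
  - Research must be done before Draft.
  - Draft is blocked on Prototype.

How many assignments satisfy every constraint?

49

Splitting on Draft: it can be day 5 (6), day 6 (19), day 7 (24). Listing each branch's schedules as (Refactor, Plan, Prototype, Sync, Migrate, Research) by day number:
Draft=day 5: (6,2,3,7,1,4) (6,2,4,7,1,3) (6,3,2,7,1,4) (7,2,3,6,1,4) (7,2,4,6,1,3) (7,3,2,6,1,4) — 6.
Draft=day 6: (4,2,5,7,1,3) (5,2,3,7,1,4) (5,2,4,7,1,3) (5,3,2,7,1,4) (7,2,3,4,1,5) (7,2,3,5,1,4) (7,2,4,3,1,5) (7,2,4,5,1,3) (7,2,5,3,1,4) (7,2,5,4,1,3) (7,3,2,4,1,5) (7,3,2,5,1,4) (7,3,4,1,2,5) (7,3,4,2,1,5) (7,3,5,1,2,4) (7,3,5,2,1,4) (7,4,2,3,1,5) (7,4,3,1,2,5) (7,4,3,2,1,5) — 19.
Draft=day 7: (4,2,5,6,1,3) (4,2,6,5,1,3) (5,2,3,6,1,4) (5,2,4,6,1,3) (5,2,6,3,1,4) (5,2,6,4,1,3) (5,3,2,6,1,4) (5,3,6,1,2,4) (5,3,6,2,1,4) (6,2,3,4,1,5) (6,2,3,5,1,4) (6,2,4,3,1,5) (6,2,4,5,1,3) (6,2,5,3,1,4) (6,2,5,4,1,3) (6,3,2,4,1,5) (6,3,2,5,1,4) (6,3,4,1,2,5) (6,3,4,2,1,5) (6,3,5,1,2,4) (6,3,5,2,1,4) (6,4,2,3,1,5) (6,4,3,1,2,5) (6,4,3,2,1,5) — 24.
Summing: 6 + 19 + 24 = 49.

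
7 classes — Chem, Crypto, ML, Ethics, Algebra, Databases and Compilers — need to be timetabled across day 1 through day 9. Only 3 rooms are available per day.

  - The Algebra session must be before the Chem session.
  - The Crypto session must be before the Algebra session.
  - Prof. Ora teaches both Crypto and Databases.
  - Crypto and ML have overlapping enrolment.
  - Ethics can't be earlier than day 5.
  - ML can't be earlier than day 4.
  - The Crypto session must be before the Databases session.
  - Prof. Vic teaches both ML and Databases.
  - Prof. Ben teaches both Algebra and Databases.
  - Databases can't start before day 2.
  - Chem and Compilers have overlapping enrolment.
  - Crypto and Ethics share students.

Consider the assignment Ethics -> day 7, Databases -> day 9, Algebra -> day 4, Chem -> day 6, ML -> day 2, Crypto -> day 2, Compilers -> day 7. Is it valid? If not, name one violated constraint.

No. Crypto and ML have overlapping enrolment is not satisfied.

The Algebra session must be before the Chem session — holds.
ML can't be earlier than day 4 — violated.
Only 3 rooms are available per day — holds.
Chem and Compilers have overlapping enrolment — holds.
Prof. Ben teaches both Algebra and Databases — holds.
Crypto and Ethics share students — holds.
Prof. Vic teaches both ML and Databases — holds.
Databases can't start before day 2 — holds.
Ethics can't be earlier than day 5 — holds.
The Crypto session must be before the Databases session — holds.
Prof. Ora teaches both Crypto and Databases — holds.
The Crypto session must be before the Algebra session — holds.
Crypto and ML have overlapping enrolment — violated.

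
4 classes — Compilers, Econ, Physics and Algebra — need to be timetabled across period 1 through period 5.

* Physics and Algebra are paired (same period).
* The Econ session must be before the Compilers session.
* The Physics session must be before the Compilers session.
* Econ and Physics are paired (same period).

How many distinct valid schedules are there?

Splitting on Compilers: it can be period 2 (1), period 3 (2), period 4 (3), period 5 (4). Listing each branch's schedules as (Econ, Physics, Algebra) by period number:
Compilers=period 2: (1,1,1) — 1.
Compilers=period 3: (1,1,1) (2,2,2) — 2.
Compilers=period 4: (1,1,1) (2,2,2) (3,3,3) — 3.
Compilers=period 5: (1,1,1) (2,2,2) (3,3,3) (4,4,4) — 4.
Summing: 1 + 2 + 3 + 4 = 10.

10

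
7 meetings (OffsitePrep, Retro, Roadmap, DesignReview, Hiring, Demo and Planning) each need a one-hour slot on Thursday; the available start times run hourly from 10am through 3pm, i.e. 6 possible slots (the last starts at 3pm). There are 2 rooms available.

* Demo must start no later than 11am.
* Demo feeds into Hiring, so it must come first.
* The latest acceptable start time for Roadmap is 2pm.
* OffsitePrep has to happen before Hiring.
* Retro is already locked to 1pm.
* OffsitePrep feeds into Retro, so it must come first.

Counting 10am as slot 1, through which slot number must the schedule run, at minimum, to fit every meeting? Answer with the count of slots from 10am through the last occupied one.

The precedence chain requires at least 2 distinct slots.
With at most 2 per slot and 7 meetings, at least 4 slots are needed.
Retro can't be placed before 1pm — that is slot 4 counting from 10am — so the schedule must run through at least 4 slots.
4 works (last occupied slot: 1pm): for example OffsitePrep -> 10am, Hiring -> 11am, Retro -> 1pm, DesignReview -> 12pm, Demo -> 10am, Planning -> 12pm, Roadmap -> 11am.

4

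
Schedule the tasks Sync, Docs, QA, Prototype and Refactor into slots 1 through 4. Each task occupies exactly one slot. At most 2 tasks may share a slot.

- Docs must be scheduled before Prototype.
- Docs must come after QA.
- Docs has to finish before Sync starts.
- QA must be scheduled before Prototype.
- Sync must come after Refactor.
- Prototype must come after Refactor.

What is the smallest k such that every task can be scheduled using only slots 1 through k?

3

The precedence chain requires at least 3 distinct slots.
With at most 2 per slot and 5 tasks, at least 3 slots are needed.
3 works (last occupied slot: 3): for example Docs=2, Sync=3, Refactor=1, Prototype=3, QA=1.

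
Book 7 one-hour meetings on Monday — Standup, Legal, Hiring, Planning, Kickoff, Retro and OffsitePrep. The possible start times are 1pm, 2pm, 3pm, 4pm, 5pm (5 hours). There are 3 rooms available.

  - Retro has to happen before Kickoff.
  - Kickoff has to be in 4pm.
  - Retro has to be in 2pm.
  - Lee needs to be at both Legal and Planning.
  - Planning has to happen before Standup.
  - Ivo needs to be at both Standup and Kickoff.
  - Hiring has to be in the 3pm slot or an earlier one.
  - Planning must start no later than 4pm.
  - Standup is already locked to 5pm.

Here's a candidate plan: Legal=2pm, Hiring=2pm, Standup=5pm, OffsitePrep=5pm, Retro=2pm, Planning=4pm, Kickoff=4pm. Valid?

Yes

Kickoff has to be in 4pm — holds.
Lee needs to be at both Legal and Planning — holds.
Retro has to happen before Kickoff — holds.
Standup is already locked to 5pm — holds.
Planning must start no later than 4pm — holds.
Hiring has to be in the 3pm slot or an earlier one — holds.
Planning has to happen before Standup — holds.
Retro has to be in 2pm — holds.
Ivo needs to be at both Standup and Kickoff — holds.
There are 3 rooms available — holds.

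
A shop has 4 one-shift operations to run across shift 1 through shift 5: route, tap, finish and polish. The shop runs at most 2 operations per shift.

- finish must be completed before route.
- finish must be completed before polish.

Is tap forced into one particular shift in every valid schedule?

tap can be shift 1 (e.g. polish -> shift 2; route -> shift 2; tap -> shift 1; finish -> shift 1) or shift 2 (e.g. polish in shift 3; tap in shift 2; route in shift 2; finish in shift 1).

No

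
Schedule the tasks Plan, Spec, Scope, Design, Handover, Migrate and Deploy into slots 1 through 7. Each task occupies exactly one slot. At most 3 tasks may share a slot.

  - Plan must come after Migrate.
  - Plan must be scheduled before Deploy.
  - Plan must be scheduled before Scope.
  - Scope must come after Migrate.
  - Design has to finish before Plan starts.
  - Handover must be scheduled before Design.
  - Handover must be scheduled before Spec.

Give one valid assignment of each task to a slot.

Scope=4; Plan=3; Migrate=1; Deploy=4; Spec=2; Design=2; Handover=1

Checking: Handover(1) before Design(2); Migrate(1) before Scope(4); Design(2) before Plan(3); Handover(1) before Spec(2); Plan(3) before Deploy(4); Plan(3) before Scope(4); Migrate(1) before Plan(3); max 2 per slot (cap 3).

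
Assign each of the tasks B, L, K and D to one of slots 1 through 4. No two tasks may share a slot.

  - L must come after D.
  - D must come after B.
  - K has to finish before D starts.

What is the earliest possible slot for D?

3

Precedence pushes D to at least 2; downstream work caps D at 3.
D at 3 is achievable: L in 4, K in 2, B in 1, D in 3.
Nothing earlier works — the capacity limit rule out every slot before 3.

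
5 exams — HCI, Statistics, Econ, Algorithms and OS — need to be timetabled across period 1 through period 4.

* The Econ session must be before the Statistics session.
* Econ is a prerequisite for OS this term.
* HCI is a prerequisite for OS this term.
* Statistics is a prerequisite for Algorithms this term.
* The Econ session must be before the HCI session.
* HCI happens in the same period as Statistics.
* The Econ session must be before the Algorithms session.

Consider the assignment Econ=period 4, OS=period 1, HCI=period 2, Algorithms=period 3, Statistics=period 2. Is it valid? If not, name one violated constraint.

Invalid. Econ is a prerequisite for OS this term.

The Econ session must be before the Algorithms session — violated.
The Econ session must be before the HCI session — violated.
HCI happens in the same period as Statistics — holds.
Statistics is a prerequisite for Algorithms this term — holds.
The Econ session must be before the Statistics session — violated.
HCI is a prerequisite for OS this term — violated.
Econ is a prerequisite for OS this term — violated.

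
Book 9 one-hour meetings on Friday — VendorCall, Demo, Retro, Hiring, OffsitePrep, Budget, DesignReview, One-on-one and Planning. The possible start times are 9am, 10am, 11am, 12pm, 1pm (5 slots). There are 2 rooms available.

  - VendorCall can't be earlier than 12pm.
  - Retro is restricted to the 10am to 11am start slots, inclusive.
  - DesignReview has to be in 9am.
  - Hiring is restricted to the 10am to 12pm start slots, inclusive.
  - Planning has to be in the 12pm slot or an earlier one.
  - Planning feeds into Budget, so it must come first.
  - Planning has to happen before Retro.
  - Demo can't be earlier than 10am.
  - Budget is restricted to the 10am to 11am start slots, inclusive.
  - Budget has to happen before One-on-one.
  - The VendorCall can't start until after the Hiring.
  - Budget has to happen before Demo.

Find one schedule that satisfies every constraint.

DesignReview in 9am, Demo in 11am, Budget in 10am, Hiring in 11am, OffsitePrep in 1pm, Planning in 9am, Retro in 10am, One-on-one in 12pm, VendorCall in 12pm

Checking: Planning(9am) before Budget(10am); Budget(10am) before Demo(11am); Hiring(11am) before VendorCall(12pm); Budget(10am) before One-on-one(12pm); Planning(9am) before Retro(10am); Demo=11am in [10am,1pm]; VendorCall=12pm in [12pm,1pm]; Retro=10am in [10am,11am]; Planning=9am in [9am,12pm]; Budget=10am in [10am,11am]; DesignReview=9am in [9am,9am]; Hiring=11am in [10am,12pm]; max 2 per slot (cap 2).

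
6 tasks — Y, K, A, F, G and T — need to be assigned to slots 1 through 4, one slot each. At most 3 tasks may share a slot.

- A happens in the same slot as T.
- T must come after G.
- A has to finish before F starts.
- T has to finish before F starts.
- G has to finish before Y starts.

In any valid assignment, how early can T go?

2

Precedence pushes T to at least 2; downstream work caps T at 3.
T at 2 is achievable: Y=2, T=2, F=3, A=2, G=1, K=1.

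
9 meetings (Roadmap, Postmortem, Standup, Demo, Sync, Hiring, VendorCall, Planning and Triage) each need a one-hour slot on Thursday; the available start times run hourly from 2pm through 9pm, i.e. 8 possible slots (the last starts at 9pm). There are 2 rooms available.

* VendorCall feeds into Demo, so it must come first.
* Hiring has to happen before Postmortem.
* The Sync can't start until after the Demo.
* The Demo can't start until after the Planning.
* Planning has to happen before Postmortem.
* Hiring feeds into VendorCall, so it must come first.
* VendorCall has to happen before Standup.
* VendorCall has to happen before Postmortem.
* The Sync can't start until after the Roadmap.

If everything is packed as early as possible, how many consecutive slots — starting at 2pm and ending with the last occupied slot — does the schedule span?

The precedence chain requires at least 4 distinct slots.
With at most 2 per slot and 9 meetings, at least 5 slots are needed.
5 works (last occupied slot: 6pm): for example Planning in 2pm; Sync in 5pm; VendorCall in 3pm; Standup in 5pm; Postmortem in 4pm; Roadmap in 3pm; Triage in 6pm; Hiring in 2pm; Demo in 4pm.

5 slots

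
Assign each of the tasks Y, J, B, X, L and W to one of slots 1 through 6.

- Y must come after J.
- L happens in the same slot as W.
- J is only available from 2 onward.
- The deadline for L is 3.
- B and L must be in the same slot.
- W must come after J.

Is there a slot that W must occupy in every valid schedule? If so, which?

Precedence pushes W to at least 3; W must be in the same slot as L, which can't be after 3, so W is at most 3.
So W is pinned to 3.

3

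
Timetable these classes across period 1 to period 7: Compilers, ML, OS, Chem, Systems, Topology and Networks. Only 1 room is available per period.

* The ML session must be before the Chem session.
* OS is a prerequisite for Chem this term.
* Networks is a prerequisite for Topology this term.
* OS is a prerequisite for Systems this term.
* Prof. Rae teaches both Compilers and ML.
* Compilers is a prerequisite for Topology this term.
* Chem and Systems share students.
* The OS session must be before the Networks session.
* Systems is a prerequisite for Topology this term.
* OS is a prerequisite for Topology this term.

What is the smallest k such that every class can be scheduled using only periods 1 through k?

7 periods

The precedence chain requires at least 3 distinct periods.
With at most 1 per period and 7 classes, at least 7 periods are needed.
7 works (last occupied period: period 7): for example OS in period 1, Compilers in period 4, ML in period 6, Networks in period 3, Chem in period 7, Topology in period 5, Systems in period 2.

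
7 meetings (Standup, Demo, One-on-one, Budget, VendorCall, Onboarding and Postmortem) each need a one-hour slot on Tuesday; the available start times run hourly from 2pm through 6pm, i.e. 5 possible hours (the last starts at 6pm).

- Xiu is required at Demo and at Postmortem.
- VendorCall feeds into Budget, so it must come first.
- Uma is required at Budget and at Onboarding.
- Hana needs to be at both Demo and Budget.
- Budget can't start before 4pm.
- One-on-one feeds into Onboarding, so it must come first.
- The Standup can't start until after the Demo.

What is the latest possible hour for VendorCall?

5pm

Downstream work caps VendorCall at 5pm.
VendorCall at 5pm is achievable: Budget=6pm, VendorCall=5pm, Postmortem=3pm, Onboarding=3pm, Standup=3pm, Demo=2pm, One-on-one=2pm.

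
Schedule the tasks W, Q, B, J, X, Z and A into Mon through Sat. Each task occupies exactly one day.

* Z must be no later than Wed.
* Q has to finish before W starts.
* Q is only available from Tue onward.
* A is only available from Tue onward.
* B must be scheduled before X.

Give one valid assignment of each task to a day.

Q=Tue, J=Mon, W=Wed, Z=Mon, X=Tue, A=Tue, B=Mon

Checking: B(Mon) before X(Tue); Q(Tue) before W(Wed); Z=Mon in [Mon,Wed]; Q=Tue in [Tue,Sat]; A=Tue in [Tue,Sat].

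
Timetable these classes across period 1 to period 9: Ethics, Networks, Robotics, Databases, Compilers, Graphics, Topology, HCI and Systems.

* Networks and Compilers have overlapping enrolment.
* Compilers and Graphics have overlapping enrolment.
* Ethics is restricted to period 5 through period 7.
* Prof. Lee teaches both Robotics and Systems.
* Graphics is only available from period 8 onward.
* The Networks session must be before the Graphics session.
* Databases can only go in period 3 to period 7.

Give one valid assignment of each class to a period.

Topology in period 1; Systems in period 2; Robotics in period 1; Graphics in period 8; Ethics in period 5; Databases in period 3; Networks in period 1; Compilers in period 2; HCI in period 1

Checking: Networks(period 1) before Graphics(period 8); Robotics(period 1) != Systems(period 2); Networks(period 1) != Compilers(period 2); Compilers(period 2) != Graphics(period 8); Graphics=period 8 in [period 8,period 9]; Ethics=period 5 in [period 5,period 7]; Databases=period 3 in [period 3,period 7].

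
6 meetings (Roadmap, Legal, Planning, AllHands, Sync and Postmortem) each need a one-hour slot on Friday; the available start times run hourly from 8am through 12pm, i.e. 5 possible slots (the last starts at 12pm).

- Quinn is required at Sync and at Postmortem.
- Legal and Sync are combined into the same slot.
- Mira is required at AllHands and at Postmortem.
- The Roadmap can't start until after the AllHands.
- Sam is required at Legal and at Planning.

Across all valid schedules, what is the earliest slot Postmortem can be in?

Postmortem at 8am is achievable: Planning in 8am, Roadmap in 10am, Sync in 9am, Legal in 9am, AllHands in 9am, Postmortem in 8am.

8am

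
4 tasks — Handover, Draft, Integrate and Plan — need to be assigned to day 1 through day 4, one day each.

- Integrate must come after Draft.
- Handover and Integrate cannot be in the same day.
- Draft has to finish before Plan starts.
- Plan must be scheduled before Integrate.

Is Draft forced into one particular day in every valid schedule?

Draft can be day 1 (e.g. Handover -> day 1; Draft -> day 1; Integrate -> day 3; Plan -> day 2) or day 2 (e.g. Handover in day 1; Integrate in day 4; Plan in day 3; Draft in day 2).

No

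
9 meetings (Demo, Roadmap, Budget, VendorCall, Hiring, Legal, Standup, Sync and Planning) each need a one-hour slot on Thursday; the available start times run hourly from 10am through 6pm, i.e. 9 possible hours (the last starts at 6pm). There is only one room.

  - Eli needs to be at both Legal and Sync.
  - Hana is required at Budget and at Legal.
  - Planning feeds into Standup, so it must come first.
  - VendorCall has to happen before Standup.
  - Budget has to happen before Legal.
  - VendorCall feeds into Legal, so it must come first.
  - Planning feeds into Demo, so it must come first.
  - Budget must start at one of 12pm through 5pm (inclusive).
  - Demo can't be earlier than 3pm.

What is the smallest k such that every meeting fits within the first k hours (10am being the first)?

The precedence chain requires at least 2 distinct hours.
With at most 1 per hour and 9 meetings, at least 9 hours are needed.
Demo can't be placed before 3pm — that is hour 6 counting from 10am — so the schedule must run through at least 6 hours.
9 works (last occupied hour: 6pm): for example Standup -> 2pm, Demo -> 3pm, Roadmap -> 4pm, Legal -> 1pm, VendorCall -> 10am, Sync -> 6pm, Planning -> 11am, Hiring -> 5pm, Budget -> 12pm.

9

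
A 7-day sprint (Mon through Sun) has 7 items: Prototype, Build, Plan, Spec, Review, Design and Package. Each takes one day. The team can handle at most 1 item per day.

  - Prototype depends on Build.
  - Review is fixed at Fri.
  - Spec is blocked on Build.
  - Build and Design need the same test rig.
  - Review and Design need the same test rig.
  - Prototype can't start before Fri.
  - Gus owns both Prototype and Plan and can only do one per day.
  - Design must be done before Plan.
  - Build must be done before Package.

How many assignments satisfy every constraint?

40

Splitting on Prototype: it can be Sat (20), Sun (20). Listing each branch's schedules as (Build, Plan, Spec, Review, Design, Package):
Prototype=Sat: (Mon,Wed,Thu,Fri,Tue,Sun) (Mon,Wed,Sun,Fri,Tue,Thu) (Mon,Thu,Tue,Fri,Wed,Sun) (Mon,Thu,Wed,Fri,Tue,Sun) (Mon,Thu,Sun,Fri,Tue,Wed) (Mon,Thu,Sun,Fri,Wed,Tue) (Mon,Sun,Tue,Fri,Wed,Thu) (Mon,Sun,Tue,Fri,Thu,Wed) (Mon,Sun,Wed,Fri,Tue,Thu) (Mon,Sun,Wed,Fri,Thu,Tue) (Mon,Sun,Thu,Fri,Tue,Wed) (Mon,Sun,Thu,Fri,Wed,Tue) (Tue,Wed,Thu,Fri,Mon,Sun) (Tue,Wed,Sun,Fri,Mon,Thu) (Tue,Thu,Wed,Fri,Mon,Sun) (Tue,Thu,Sun,Fri,Mon,Wed) (Tue,Sun,Wed,Fri,Mon,Thu) (Tue,Sun,Thu,Fri,Mon,Wed) (Wed,Tue,Thu,Fri,Mon,Sun) (Wed,Tue,Sun,Fri,Mon,Thu) — 20.
Prototype=Sun: (Mon,Wed,Thu,Fri,Tue,Sat) (Mon,Wed,Sat,Fri,Tue,Thu) (Mon,Thu,Tue,Fri,Wed,Sat) (Mon,Thu,Wed,Fri,Tue,Sat) (Mon,Thu,Sat,Fri,Tue,Wed) (Mon,Thu,Sat,Fri,Wed,Tue) (Mon,Sat,Tue,Fri,Wed,Thu) (Mon,Sat,Tue,Fri,Thu,Wed) (Mon,Sat,Wed,Fri,Tue,Thu) (Mon,Sat,Wed,Fri,Thu,Tue) (Mon,Sat,Thu,Fri,Tue,Wed) (Mon,Sat,Thu,Fri,Wed,Tue) (Tue,Wed,Thu,Fri,Mon,Sat) (Tue,Wed,Sat,Fri,Mon,Thu) (Tue,Thu,Wed,Fri,Mon,Sat) (Tue,Thu,Sat,Fri,Mon,Wed) (Tue,Sat,Wed,Fri,Mon,Thu) (Tue,Sat,Thu,Fri,Mon,Wed) (Wed,Tue,Thu,Fri,Mon,Sat) (Wed,Tue,Sat,Fri,Mon,Thu) — 20.
Summing: 20 + 20 = 40.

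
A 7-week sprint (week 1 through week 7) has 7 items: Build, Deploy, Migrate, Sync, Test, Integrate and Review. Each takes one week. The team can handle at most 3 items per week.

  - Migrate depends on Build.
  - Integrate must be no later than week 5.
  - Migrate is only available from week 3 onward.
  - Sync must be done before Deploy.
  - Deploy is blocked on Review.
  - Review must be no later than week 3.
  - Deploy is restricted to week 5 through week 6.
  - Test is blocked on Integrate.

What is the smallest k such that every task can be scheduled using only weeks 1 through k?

The precedence chain requires at least 2 distinct weeks.
With at most 3 per week and 7 tasks, at least 3 weeks are needed.
Deploy can't be placed before week 5, so the schedule must run through at least week 5.
5 works (last occupied week: week 5): for example Migrate in week 3, Deploy in week 5, Sync in week 1, Review in week 1, Test in week 3, Build in week 1, Integrate in week 2.

5 weeks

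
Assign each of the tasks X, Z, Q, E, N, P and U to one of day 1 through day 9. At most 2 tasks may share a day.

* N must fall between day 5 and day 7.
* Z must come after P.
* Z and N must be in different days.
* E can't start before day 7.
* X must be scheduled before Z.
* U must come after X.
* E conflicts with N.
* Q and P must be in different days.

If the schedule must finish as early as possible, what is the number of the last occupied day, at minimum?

The precedence chain requires at least 2 distinct days.
With at most 2 per day and 7 tasks, at least 4 days are needed.
E can't be placed before day 7, so the schedule must run through at least day 7.
7 works (last occupied day: day 7): for example Z -> day 2; E -> day 7; P -> day 1; X -> day 1; N -> day 5; U -> day 2; Q -> day 3.

7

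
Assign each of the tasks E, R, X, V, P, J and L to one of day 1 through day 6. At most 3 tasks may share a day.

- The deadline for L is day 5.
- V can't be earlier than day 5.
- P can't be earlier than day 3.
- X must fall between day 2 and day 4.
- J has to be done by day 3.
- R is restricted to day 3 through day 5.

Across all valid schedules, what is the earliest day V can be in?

V is available from day 5.
V at day 5 is achievable: R -> day 3, E -> day 1, X -> day 2, P -> day 3, V -> day 5, L -> day 1, J -> day 1.

day 5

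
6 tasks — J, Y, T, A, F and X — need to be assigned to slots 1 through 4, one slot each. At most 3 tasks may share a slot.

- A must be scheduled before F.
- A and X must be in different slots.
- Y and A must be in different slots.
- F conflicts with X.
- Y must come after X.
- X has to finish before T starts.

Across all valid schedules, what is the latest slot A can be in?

3

Downstream work caps A at 3.
A at 3 is achievable: T=2, J=1, Y=2, A=3, X=1, F=4.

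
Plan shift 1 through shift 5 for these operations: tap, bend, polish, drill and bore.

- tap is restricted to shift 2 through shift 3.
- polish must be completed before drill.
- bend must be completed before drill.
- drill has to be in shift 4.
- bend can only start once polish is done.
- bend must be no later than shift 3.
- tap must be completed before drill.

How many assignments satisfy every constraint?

30

Splitting on tap: it can be shift 2 (15), shift 3 (15). Listing each branch's schedules as (bend, polish, drill, bore) by shift number:
tap=shift 2: (2,1,4,1) (2,1,4,2) (2,1,4,3) (2,1,4,4) (2,1,4,5) (3,1,4,1) (3,1,4,2) (3,1,4,3) (3,1,4,4) (3,1,4,5) (3,2,4,1) (3,2,4,2) (3,2,4,3) (3,2,4,4) (3,2,4,5) — 15.
tap=shift 3: (2,1,4,1) (2,1,4,2) (2,1,4,3) (2,1,4,4) (2,1,4,5) (3,1,4,1) (3,1,4,2) (3,1,4,3) (3,1,4,4) (3,1,4,5) (3,2,4,1) (3,2,4,2) (3,2,4,3) (3,2,4,4) (3,2,4,5) — 15.
Summing: 15 + 15 = 30.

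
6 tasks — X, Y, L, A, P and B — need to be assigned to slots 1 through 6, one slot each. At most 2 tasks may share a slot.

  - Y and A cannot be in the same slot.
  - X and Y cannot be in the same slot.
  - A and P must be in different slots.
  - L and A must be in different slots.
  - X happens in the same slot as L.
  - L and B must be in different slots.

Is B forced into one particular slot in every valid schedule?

B can be 1 (e.g. A=3, L=2, B=1, Y=1, X=2, P=4) or 2 (e.g. A=3; L=1; Y=2; P=4; X=1; B=2).

No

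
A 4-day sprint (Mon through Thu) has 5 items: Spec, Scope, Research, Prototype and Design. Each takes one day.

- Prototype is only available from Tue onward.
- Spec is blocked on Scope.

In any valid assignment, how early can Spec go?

Tue

Precedence pushes Spec to at least Tue.
Spec at Tue is achievable: Research in Mon, Design in Mon, Spec in Tue, Prototype in Tue, Scope in Mon.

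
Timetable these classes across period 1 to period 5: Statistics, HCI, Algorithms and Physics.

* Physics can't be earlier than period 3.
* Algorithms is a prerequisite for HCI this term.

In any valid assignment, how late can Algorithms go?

Downstream work caps Algorithms at period 4.
Algorithms at period 4 is achievable: Physics=period 3, Algorithms=period 4, Statistics=period 1, HCI=period 5.

period 4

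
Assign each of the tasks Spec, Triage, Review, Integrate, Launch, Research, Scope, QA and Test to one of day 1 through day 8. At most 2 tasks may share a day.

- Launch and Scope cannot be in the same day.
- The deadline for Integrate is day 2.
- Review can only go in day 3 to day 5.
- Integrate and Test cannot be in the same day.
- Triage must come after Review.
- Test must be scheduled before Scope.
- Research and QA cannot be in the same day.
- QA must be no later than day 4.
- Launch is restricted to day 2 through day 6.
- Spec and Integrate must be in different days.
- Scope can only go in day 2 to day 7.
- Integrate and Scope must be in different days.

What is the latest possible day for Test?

Downstream work caps Test at day 6.
Test at day 6 is achievable: Triage -> day 4; Scope -> day 7; Integrate -> day 1; Launch -> day 2; Review -> day 3; QA -> day 1; Spec -> day 2; Test -> day 6; Research -> day 3.

day 6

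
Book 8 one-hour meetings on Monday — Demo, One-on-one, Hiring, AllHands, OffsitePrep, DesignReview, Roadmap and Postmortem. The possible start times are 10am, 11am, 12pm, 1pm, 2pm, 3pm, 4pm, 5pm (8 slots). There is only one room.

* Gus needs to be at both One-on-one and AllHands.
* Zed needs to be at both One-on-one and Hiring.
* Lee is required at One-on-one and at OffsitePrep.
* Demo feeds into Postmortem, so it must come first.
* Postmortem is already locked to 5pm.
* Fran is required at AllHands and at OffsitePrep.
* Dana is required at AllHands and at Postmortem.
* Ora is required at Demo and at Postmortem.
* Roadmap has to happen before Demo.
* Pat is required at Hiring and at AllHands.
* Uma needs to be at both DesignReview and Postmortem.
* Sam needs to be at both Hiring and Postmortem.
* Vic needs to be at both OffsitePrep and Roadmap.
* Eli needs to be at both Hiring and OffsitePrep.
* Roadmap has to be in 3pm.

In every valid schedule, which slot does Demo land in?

Roadmap is fixed at 3pm and must come before Demo, so Demo is at least 4pm.
Postmortem is fixed at 5pm and must come after Demo, so Demo is at most 4pm.
So Demo must be 4pm.

4pm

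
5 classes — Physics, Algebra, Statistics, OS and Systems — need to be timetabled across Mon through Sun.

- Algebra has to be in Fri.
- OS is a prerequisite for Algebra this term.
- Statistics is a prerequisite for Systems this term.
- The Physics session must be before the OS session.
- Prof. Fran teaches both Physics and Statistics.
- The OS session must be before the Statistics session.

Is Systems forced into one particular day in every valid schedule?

Systems can be Thu (e.g. Statistics in Wed, Physics in Mon, Algebra in Fri, OS in Tue, Systems in Thu) or Fri (e.g. Statistics in Wed, Algebra in Fri, OS in Tue, Systems in Fri, Physics in Mon).

No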